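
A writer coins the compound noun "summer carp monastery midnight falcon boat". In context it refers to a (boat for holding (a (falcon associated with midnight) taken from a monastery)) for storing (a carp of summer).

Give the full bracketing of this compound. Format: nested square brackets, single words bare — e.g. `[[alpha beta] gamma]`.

[[summer carp] [[monastery [midnight falcon]] boat]]

Whole compound: head "boat" (specifically "monastery midnight falcon boat"), modifier "summer carp".
"summer carp" → head "carp", modifier "summer".
"monastery midnight falcon boat" → head "boat", modifier "monastery midnight falcon".
"monastery midnight falcon" → head "falcon" (specifically "midnight falcon"), modifier "monastery".
"midnight falcon" → head "falcon", modifier "midnight".
So the structure is [[summer carp] [[monastery [midnight falcon]] boat]].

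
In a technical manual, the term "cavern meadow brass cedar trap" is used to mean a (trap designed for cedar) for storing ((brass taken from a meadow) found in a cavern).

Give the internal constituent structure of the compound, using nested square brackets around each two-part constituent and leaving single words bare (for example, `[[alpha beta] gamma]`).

Whole compound: head "trap" (specifically "cedar trap"), modifier "cavern meadow brass".
"cavern meadow brass" → head "brass" (specifically "meadow brass"), modifier "cavern".
"meadow brass" → head "brass", modifier "meadow".
"cedar trap" → head "trap", modifier "cedar".
So the structure is [[cavern [meadow brass]] [cedar trap]].

[[cavern [meadow brass]] [cedar trap]]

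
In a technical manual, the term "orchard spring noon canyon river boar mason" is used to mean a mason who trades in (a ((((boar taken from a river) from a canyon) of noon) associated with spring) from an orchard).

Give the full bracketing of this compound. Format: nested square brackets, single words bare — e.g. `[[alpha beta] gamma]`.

Whole compound: head "mason", modifier "orchard spring noon canyon river boar".
"orchard spring noon canyon river boar" → head "boar" (specifically "spring noon canyon river boar"), modifier "orchard".
"spring noon canyon river boar" → head "boar" (specifically "noon canyon river boar"), modifier "spring".
"noon canyon river boar" → head "boar" (specifically "canyon river boar"), modifier "noon".
"canyon river boar" → head "boar" (specifically "river boar"), modifier "canyon".
"river boar" → head "boar", modifier "river".
So the structure is [[orchard [spring [noon [canyon [river boar]]]]] mason].

[[orchard [spring [noon [canyon [river boar]]]]] mason]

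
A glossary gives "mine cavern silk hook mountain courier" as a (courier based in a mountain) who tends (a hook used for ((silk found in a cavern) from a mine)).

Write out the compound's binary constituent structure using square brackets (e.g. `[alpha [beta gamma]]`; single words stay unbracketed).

[[[mine [cavern silk]] hook] [mountain courier]]

Overall it is a kind of courier (specifically "mountain courier"); the modifier is "mine cavern silk hook".
Within "mine cavern silk hook", the head is "hook" and the modifier is "mine cavern silk".
Within "mine cavern silk", the head is "silk" (specifically "cavern silk") and the modifier is "mine".
Within "cavern silk", the head is "silk" and the modifier is "cavern".
Within "mountain courier", the head is "courier" and the modifier is "mountain".
Assembled: [[[mine [cavern silk]] hook] [mountain courier]].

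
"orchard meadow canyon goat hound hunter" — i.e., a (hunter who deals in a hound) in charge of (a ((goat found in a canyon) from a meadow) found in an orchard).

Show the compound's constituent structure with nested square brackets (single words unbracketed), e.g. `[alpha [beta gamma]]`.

[[orchard [meadow [canyon goat]]] [hound hunter]]

Whole compound: head "hunter" (specifically "hound hunter"), modifier "orchard meadow canyon goat".
"orchard meadow canyon goat" → head "goat" (specifically "meadow canyon goat"), modifier "orchard".
"meadow canyon goat" → head "goat" (specifically "canyon goat"), modifier "meadow".
"canyon goat" → head "goat", modifier "canyon".
"hound hunter" → head "hunter", modifier "hound".
Putting it together: [[orchard [meadow [canyon goat]]] [hound hunter]].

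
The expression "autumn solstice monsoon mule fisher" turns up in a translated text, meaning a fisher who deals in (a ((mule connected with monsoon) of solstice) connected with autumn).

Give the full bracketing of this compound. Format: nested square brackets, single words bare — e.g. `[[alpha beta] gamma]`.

Overall it is a kind of fisher; the modifier is "autumn solstice monsoon mule".
Inside "autumn solstice monsoon mule": head "mule" (specifically "solstice monsoon mule"), modifier "autumn".
Inside "solstice monsoon mule": head "mule" (specifically "monsoon mule"), modifier "solstice".
Inside "monsoon mule": head "mule", modifier "monsoon".
Putting it together: [[autumn [solstice [monsoon mule]]] fisher].

[[autumn [solstice [monsoon mule]]] fisher]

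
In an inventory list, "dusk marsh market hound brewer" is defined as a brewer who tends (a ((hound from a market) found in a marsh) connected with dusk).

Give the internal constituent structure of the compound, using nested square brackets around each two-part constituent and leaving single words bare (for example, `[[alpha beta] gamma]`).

[[dusk [marsh [market hound]]] brewer]

Whole compound: head "brewer", modifier "dusk marsh market hound".
Within "dusk marsh market hound", the head is "hound" (specifically "marsh market hound") and the modifier is "dusk".
Within "marsh market hound", the head is "hound" (specifically "market hound") and the modifier is "marsh".
Within "market hound", the head is "hound" and the modifier is "market".
Assembled: [[dusk [marsh [market hound]]] brewer].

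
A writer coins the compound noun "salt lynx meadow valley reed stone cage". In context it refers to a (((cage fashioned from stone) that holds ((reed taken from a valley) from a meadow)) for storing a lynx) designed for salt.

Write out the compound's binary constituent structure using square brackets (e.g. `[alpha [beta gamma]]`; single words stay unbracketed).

At the top level: head "cage" (specifically "lynx meadow valley reed stone cage"); modifier "salt".
Within "lynx meadow valley reed stone cage", the head is "cage" (specifically "meadow valley reed stone cage") and the modifier is "lynx".
Within "meadow valley reed stone cage", the head is "cage" (specifically "stone cage") and the modifier is "meadow valley reed".
Within "meadow valley reed", the head is "reed" (specifically "valley reed") and the modifier is "meadow".
Within "valley reed", the head is "reed" and the modifier is "valley".
Within "stone cage", the head is "cage" and the modifier is "stone".
Putting it together: [salt [lynx [[meadow [valley reed]] [stone cage]]]].

[salt [lynx [[meadow [valley reed]] [stone cage]]]]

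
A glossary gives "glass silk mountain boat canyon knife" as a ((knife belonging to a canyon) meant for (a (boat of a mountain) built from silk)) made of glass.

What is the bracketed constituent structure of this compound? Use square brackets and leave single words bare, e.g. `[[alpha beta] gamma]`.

Whole compound: head "knife" (specifically "silk mountain boat canyon knife"), modifier "glass".
"silk mountain boat canyon knife" → head "knife" (specifically "canyon knife"), modifier "silk mountain boat".
"silk mountain boat" → head "boat" (specifically "mountain boat"), modifier "silk".
"mountain boat" → head "boat", modifier "mountain".
"canyon knife" → head "knife", modifier "canyon".
So the structure is [glass [[silk [mountain boat]] [canyon knife]]].

[glass [[silk [mountain boat]] [canyon knife]]]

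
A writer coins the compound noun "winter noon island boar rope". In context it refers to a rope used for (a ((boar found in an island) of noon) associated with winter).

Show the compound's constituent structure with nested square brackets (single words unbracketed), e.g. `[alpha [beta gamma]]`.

[[winter [noon [island boar]]] rope]

The outermost head in the paraphrase is "rope", modified by "winter noon island boar".
Within "winter noon island boar", the head is "boar" (specifically "noon island boar") and the modifier is "winter".
Within "noon island boar", the head is "boar" (specifically "island boar") and the modifier is "noon".
Within "island boar", the head is "boar" and the modifier is "island".
Putting it together: [[winter [noon [island boar]]] rope].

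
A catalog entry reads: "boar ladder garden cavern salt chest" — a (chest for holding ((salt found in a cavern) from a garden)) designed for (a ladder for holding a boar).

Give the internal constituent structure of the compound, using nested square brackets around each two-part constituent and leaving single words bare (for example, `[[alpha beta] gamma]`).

At the top level: head "chest" (specifically "garden cavern salt chest"); modifier "boar ladder".
Within "boar ladder", the head is "ladder" and the modifier is "boar".
Within "garden cavern salt chest", the head is "chest" and the modifier is "garden cavern salt".
Within "garden cavern salt", the head is "salt" (specifically "cavern salt") and the modifier is "garden".
Within "cavern salt", the head is "salt" and the modifier is "cavern".
So the structure is [[boar ladder] [[garden [cavern salt]] chest]].

[[boar ladder] [[garden [cavern salt]] chest]]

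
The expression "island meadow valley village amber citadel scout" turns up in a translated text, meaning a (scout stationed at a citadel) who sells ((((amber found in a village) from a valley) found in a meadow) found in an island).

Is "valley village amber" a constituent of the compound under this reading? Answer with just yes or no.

yes

The paraphrase groups the words so that "valley village amber" is one unit: it corresponds to a single parenthesized sub-phrase.
The full structure is [[island [meadow [valley [village amber]]]] [citadel scout]], in which [valley village amber] is a constituent.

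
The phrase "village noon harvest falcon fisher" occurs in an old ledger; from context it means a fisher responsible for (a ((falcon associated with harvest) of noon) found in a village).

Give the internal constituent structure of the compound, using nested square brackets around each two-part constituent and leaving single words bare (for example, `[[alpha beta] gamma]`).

The outermost head in the paraphrase is "fisher", modified by "village noon harvest falcon".
"village noon harvest falcon" → head "falcon" (specifically "noon harvest falcon"), modifier "village".
"noon harvest falcon" → head "falcon" (specifically "harvest falcon"), modifier "noon".
"harvest falcon" → head "falcon", modifier "harvest".
Putting it together: [[village [noon [harvest falcon]]] fisher].

[[village [noon [harvest falcon]]] fisher]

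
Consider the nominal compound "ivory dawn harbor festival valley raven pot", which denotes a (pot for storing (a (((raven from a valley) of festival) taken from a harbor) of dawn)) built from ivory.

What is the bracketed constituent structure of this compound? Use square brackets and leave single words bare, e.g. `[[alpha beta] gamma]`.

Whole compound: head "pot" (specifically "dawn harbor festival valley raven pot"), modifier "ivory".
"dawn harbor festival valley raven pot" → head "pot", modifier "dawn harbor festival valley raven".
"dawn harbor festival valley raven" → head "raven" (specifically "harbor festival valley raven"), modifier "dawn".
"harbor festival valley raven" → head "raven" (specifically "festival valley raven"), modifier "harbor".
"festival valley raven" → head "raven" (specifically "valley raven"), modifier "festival".
"valley raven" → head "raven", modifier "valley".
So the structure is [ivory [[dawn [harbor [festival [valley raven]]]] pot]].

[ivory [[dawn [harbor [festival [valley raven]]]] pot]]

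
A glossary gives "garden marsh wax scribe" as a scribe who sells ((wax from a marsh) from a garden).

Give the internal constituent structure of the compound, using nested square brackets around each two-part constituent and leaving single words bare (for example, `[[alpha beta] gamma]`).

[[garden [marsh wax]] scribe]

At the top level: head "scribe"; modifier "garden marsh wax".
"garden marsh wax" → head "wax" (specifically "marsh wax"), modifier "garden".
"marsh wax" → head "wax", modifier "marsh".
Putting it together: [[garden [marsh wax]] scribe].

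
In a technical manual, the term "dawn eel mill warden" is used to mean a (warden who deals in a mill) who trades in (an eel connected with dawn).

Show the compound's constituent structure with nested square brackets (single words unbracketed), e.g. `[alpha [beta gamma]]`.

The outermost head in the paraphrase is "warden" (specifically "mill warden"), modified by "dawn eel".
Inside "dawn eel": head "eel", modifier "dawn".
Inside "mill warden": head "warden", modifier "mill".
Assembled: [[dawn eel] [mill warden]].

[[dawn eel] [mill warden]]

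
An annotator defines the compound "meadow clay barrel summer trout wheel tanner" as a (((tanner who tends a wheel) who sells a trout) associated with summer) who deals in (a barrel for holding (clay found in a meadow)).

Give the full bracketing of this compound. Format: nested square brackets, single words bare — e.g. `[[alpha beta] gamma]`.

[[[meadow clay] barrel] [summer [trout [wheel tanner]]]]

Overall it is a kind of tanner (specifically "summer trout wheel tanner"); the modifier is "meadow clay barrel".
"meadow clay barrel" → head "barrel", modifier "meadow clay".
"meadow clay" → head "clay", modifier "meadow".
"summer trout wheel tanner" → head "tanner" (specifically "trout wheel tanner"), modifier "summer".
"trout wheel tanner" → head "tanner" (specifically "wheel tanner"), modifier "trout".
"wheel tanner" → head "tanner", modifier "wheel".
Assembled: [[[meadow clay] barrel] [summer [trout [wheel tanner]]]].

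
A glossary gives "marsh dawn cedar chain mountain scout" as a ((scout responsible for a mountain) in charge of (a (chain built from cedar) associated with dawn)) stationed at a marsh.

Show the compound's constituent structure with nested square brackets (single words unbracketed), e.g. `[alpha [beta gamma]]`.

[marsh [[dawn [cedar chain]] [mountain scout]]]

At the top level: head "scout" (specifically "dawn cedar chain mountain scout"); modifier "marsh".
Inside "dawn cedar chain mountain scout": head "scout" (specifically "mountain scout"), modifier "dawn cedar chain".
Inside "dawn cedar chain": head "chain" (specifically "cedar chain"), modifier "dawn".
Inside "cedar chain": head "chain", modifier "cedar".
Inside "mountain scout": head "scout", modifier "mountain".
Putting it together: [marsh [[dawn [cedar chain]] [mountain scout]]].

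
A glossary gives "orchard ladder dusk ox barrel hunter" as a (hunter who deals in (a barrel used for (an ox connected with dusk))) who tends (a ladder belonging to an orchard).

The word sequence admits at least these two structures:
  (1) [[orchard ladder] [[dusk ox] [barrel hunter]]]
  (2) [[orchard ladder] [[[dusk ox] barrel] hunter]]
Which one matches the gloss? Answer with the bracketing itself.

The paraphrase's head is the "hunter" part ("dusk ox barrel hunter"); its modifier is "orchard ladder".
That top-level split, carried through the inner groups, gives [[orchard ladder] [[[dusk ox] barrel] hunter]].

[[orchard ladder] [[[dusk ox] barrel] hunter]]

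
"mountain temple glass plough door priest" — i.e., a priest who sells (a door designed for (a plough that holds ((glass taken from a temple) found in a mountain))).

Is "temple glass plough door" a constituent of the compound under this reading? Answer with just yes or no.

The top-level split is [mountain temple glass plough door] [priest]; the full structure is [[[[mountain [temple glass]] plough] door] priest].
"temple glass plough door" straddles a constituent boundary, so it is not a single unit.

no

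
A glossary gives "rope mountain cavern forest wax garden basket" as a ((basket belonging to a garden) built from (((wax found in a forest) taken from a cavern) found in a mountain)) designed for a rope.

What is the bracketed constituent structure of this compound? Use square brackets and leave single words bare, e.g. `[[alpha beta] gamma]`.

The outermost head in the paraphrase is "basket" (specifically "mountain cavern forest wax garden basket"), modified by "rope".
Within "mountain cavern forest wax garden basket", the head is "basket" (specifically "garden basket") and the modifier is "mountain cavern forest wax".
Within "mountain cavern forest wax", the head is "wax" (specifically "cavern forest wax") and the modifier is "mountain".
Within "cavern forest wax", the head is "wax" (specifically "forest wax") and the modifier is "cavern".
Within "forest wax", the head is "wax" and the modifier is "forest".
Within "garden basket", the head is "basket" and the modifier is "garden".
Putting it together: [rope [[mountain [cavern [forest wax]]] [garden basket]]].

[rope [[mountain [cavern [forest wax]]] [garden basket]]]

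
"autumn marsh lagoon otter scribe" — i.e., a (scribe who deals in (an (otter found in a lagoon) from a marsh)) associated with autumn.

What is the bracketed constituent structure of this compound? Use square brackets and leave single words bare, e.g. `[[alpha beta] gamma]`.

[autumn [[marsh [lagoon otter]] scribe]]

At the top level: head "scribe" (specifically "marsh lagoon otter scribe"); modifier "autumn".
Inside "marsh lagoon otter scribe": head "scribe", modifier "marsh lagoon otter".
Inside "marsh lagoon otter": head "otter" (specifically "lagoon otter"), modifier "marsh".
Inside "lagoon otter": head "otter", modifier "lagoon".
So the structure is [autumn [[marsh [lagoon otter]] scribe]].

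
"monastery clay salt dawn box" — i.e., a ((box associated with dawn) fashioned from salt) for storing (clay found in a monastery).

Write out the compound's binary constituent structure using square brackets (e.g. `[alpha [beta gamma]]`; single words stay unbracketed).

[[monastery clay] [salt [dawn box]]]

Whole compound: head "box" (specifically "salt dawn box"), modifier "monastery clay".
Within "monastery clay", the head is "clay" and the modifier is "monastery".
Within "salt dawn box", the head is "box" (specifically "dawn box") and the modifier is "salt".
Within "dawn box", the head is "box" and the modifier is "dawn".
Assembled: [[monastery clay] [salt [dawn box]]].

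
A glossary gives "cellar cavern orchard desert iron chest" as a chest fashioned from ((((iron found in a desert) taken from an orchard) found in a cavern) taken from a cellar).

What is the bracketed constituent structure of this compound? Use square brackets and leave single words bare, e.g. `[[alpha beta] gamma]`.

Whole compound: head "chest", modifier "cellar cavern orchard desert iron".
Within "cellar cavern orchard desert iron", the head is "iron" (specifically "cavern orchard desert iron") and the modifier is "cellar".
Within "cavern orchard desert iron", the head is "iron" (specifically "orchard desert iron") and the modifier is "cavern".
Within "orchard desert iron", the head is "iron" (specifically "desert iron") and the modifier is "orchard".
Within "desert iron", the head is "iron" and the modifier is "desert".
Putting it together: [[cellar [cavern [orchard [desert iron]]]] chest].

[[cellar [cavern [orchard [desert iron]]]] chest]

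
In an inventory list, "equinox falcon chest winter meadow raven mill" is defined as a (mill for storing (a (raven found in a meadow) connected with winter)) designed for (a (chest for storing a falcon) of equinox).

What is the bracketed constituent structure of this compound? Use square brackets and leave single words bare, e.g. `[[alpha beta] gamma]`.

The outermost head in the paraphrase is "mill" (specifically "winter meadow raven mill"), modified by "equinox falcon chest".
Within "equinox falcon chest", the head is "chest" (specifically "falcon chest") and the modifier is "equinox".
Within "falcon chest", the head is "chest" and the modifier is "falcon".
Within "winter meadow raven mill", the head is "mill" and the modifier is "winter meadow raven".
Within "winter meadow raven", the head is "raven" (specifically "meadow raven") and the modifier is "winter".
Within "meadow raven", the head is "raven" and the modifier is "meadow".
Assembled: [[equinox [falcon chest]] [[winter [meadow raven]] mill]].

[[equinox [falcon chest]] [[winter [meadow raven]] mill]]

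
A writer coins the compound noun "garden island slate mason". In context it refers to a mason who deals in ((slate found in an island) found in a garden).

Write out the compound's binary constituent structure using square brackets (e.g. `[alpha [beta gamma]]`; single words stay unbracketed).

Whole compound: head "mason", modifier "garden island slate".
"garden island slate" → head "slate" (specifically "island slate"), modifier "garden".
"island slate" → head "slate", modifier "island".
Putting it together: [[garden [island slate]] mason].

[[garden [island slate]] mason]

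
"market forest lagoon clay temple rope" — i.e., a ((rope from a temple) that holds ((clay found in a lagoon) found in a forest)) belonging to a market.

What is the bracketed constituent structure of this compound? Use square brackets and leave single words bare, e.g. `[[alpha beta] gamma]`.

[market [[forest [lagoon clay]] [temple rope]]]

The outermost head in the paraphrase is "rope" (specifically "forest lagoon clay temple rope"), modified by "market".
Within "forest lagoon clay temple rope", the head is "rope" (specifically "temple rope") and the modifier is "forest lagoon clay".
Within "forest lagoon clay", the head is "clay" (specifically "lagoon clay") and the modifier is "forest".
Within "lagoon clay", the head is "clay" and the modifier is "lagoon".
Within "temple rope", the head is "rope" and the modifier is "temple".
Assembled: [market [[forest [lagoon clay]] [temple rope]]].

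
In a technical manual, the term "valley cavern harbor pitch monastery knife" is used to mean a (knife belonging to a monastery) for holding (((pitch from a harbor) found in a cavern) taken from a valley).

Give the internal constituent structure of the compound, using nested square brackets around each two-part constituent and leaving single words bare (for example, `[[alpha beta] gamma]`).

Overall it is a kind of knife (specifically "monastery knife"); the modifier is "valley cavern harbor pitch".
"valley cavern harbor pitch" → head "pitch" (specifically "cavern harbor pitch"), modifier "valley".
"cavern harbor pitch" → head "pitch" (specifically "harbor pitch"), modifier "cavern".
"harbor pitch" → head "pitch", modifier "harbor".
"monastery knife" → head "knife", modifier "monastery".
So the structure is [[valley [cavern [harbor pitch]]] [monastery knife]].

[[valley [cavern [harbor pitch]]] [monastery knife]]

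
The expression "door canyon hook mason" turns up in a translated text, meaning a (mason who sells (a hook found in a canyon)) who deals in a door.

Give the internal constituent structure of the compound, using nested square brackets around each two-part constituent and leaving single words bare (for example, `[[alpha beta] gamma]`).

[door [[canyon hook] mason]]

At the top level: head "mason" (specifically "canyon hook mason"); modifier "door".
Within "canyon hook mason", the head is "mason" and the modifier is "canyon hook".
Within "canyon hook", the head is "hook" and the modifier is "canyon".
Putting it together: [door [[canyon hook] mason]].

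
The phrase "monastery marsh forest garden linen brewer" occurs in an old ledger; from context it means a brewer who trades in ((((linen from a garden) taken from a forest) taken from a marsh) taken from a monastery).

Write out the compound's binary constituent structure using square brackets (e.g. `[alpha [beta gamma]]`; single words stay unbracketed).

[[monastery [marsh [forest [garden linen]]]] brewer]

The outermost head in the paraphrase is "brewer", modified by "monastery marsh forest garden linen".
Inside "monastery marsh forest garden linen": head "linen" (specifically "marsh forest garden linen"), modifier "monastery".
Inside "marsh forest garden linen": head "linen" (specifically "forest garden linen"), modifier "marsh".
Inside "forest garden linen": head "linen" (specifically "garden linen"), modifier "forest".
Inside "garden linen": head "linen", modifier "garden".
So the structure is [[monastery [marsh [forest [garden linen]]]] brewer].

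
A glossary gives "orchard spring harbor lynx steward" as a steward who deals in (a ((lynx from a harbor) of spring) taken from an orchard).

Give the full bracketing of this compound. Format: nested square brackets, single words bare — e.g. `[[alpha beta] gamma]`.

[[orchard [spring [harbor lynx]]] steward]

Overall it is a kind of steward; the modifier is "orchard spring harbor lynx".
Inside "orchard spring harbor lynx": head "lynx" (specifically "spring harbor lynx"), modifier "orchard".
Inside "spring harbor lynx": head "lynx" (specifically "harbor lynx"), modifier "spring".
Inside "harbor lynx": head "lynx", modifier "harbor".
Assembled: [[orchard [spring [harbor lynx]]] steward].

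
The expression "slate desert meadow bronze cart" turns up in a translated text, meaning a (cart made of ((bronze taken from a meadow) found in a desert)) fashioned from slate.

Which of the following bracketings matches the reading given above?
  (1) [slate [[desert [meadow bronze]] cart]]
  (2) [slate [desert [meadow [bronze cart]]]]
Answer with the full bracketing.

The paraphrase's head is the "cart" part ("desert meadow bronze cart"); its modifier is "slate".
That top-level split, carried through the inner groups, gives [slate [[desert [meadow bronze]] cart]].

[slate [[desert [meadow bronze]] cart]]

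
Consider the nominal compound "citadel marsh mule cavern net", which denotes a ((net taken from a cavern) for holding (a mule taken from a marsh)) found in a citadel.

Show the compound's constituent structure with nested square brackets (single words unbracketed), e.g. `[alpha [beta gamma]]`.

[citadel [[marsh mule] [cavern net]]]

The outermost head in the paraphrase is "net" (specifically "marsh mule cavern net"), modified by "citadel".
Inside "marsh mule cavern net": head "net" (specifically "cavern net"), modifier "marsh mule".
Inside "marsh mule": head "mule", modifier "marsh".
Inside "cavern net": head "net", modifier "cavern".
So the structure is [citadel [[marsh mule] [cavern net]]].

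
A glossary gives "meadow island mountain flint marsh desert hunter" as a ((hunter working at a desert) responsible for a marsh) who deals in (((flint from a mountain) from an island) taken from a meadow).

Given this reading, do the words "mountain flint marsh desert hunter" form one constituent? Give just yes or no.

no

The top-level split is [meadow island mountain flint] [marsh desert hunter]; the full structure is [[meadow [island [mountain flint]]] [marsh [desert hunter]]].
"mountain flint marsh desert hunter" straddles a constituent boundary, so it is not a single unit.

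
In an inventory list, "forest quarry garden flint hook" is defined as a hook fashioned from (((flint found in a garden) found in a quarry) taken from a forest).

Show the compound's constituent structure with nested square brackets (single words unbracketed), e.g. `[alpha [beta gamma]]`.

[[forest [quarry [garden flint]]] hook]

Whole compound: head "hook", modifier "forest quarry garden flint".
Within "forest quarry garden flint", the head is "flint" (specifically "quarry garden flint") and the modifier is "forest".
Within "quarry garden flint", the head is "flint" (specifically "garden flint") and the modifier is "quarry".
Within "garden flint", the head is "flint" and the modifier is "garden".
Assembled: [[forest [quarry [garden flint]]] hook].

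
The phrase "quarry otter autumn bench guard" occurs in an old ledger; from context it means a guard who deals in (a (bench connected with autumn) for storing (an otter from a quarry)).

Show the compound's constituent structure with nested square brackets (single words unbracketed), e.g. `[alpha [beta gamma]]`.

[[[quarry otter] [autumn bench]] guard]

The outermost head in the paraphrase is "guard", modified by "quarry otter autumn bench".
Within "quarry otter autumn bench", the head is "bench" (specifically "autumn bench") and the modifier is "quarry otter".
Within "quarry otter", the head is "otter" and the modifier is "quarry".
Within "autumn bench", the head is "bench" and the modifier is "autumn".
Putting it together: [[[quarry otter] [autumn bench]] guard].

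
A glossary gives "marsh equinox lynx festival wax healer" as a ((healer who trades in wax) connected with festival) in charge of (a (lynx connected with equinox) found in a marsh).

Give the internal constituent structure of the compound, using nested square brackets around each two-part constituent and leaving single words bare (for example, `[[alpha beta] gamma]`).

The outermost head in the paraphrase is "healer" (specifically "festival wax healer"), modified by "marsh equinox lynx".
Within "marsh equinox lynx", the head is "lynx" (specifically "equinox lynx") and the modifier is "marsh".
Within "equinox lynx", the head is "lynx" and the modifier is "equinox".
Within "festival wax healer", the head is "healer" (specifically "wax healer") and the modifier is "festival".
Within "wax healer", the head is "healer" and the modifier is "wax".
Assembled: [[marsh [equinox lynx]] [festival [wax healer]]].

[[marsh [equinox lynx]] [festival [wax healer]]]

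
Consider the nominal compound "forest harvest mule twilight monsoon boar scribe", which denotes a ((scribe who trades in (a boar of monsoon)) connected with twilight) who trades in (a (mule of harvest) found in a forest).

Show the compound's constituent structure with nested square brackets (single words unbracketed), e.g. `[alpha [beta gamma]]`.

Overall it is a kind of scribe (specifically "twilight monsoon boar scribe"); the modifier is "forest harvest mule".
"forest harvest mule" → head "mule" (specifically "harvest mule"), modifier "forest".
"harvest mule" → head "mule", modifier "harvest".
"twilight monsoon boar scribe" → head "scribe" (specifically "monsoon boar scribe"), modifier "twilight".
"monsoon boar scribe" → head "scribe", modifier "monsoon boar".
"monsoon boar" → head "boar", modifier "monsoon".
Putting it together: [[forest [harvest mule]] [twilight [[monsoon boar] scribe]]].

[[forest [harvest mule]] [twilight [[monsoon boar] scribe]]]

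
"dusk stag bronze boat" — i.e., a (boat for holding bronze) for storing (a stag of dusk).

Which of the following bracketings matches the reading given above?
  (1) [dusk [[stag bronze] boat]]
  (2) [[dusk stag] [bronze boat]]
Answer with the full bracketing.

[[dusk stag] [bronze boat]]

The paraphrase's head is the "boat" part ("bronze boat"); its modifier is "dusk stag".
That top-level split, carried through the inner groups, gives [[dusk stag] [bronze boat]].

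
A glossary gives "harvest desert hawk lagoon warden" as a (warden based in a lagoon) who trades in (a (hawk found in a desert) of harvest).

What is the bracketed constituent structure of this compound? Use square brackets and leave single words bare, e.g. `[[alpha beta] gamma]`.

Overall it is a kind of warden (specifically "lagoon warden"); the modifier is "harvest desert hawk".
"harvest desert hawk" → head "hawk" (specifically "desert hawk"), modifier "harvest".
"desert hawk" → head "hawk", modifier "desert".
"lagoon warden" → head "warden", modifier "lagoon".
So the structure is [[harvest [desert hawk]] [lagoon warden]].

[[harvest [desert hawk]] [lagoon warden]]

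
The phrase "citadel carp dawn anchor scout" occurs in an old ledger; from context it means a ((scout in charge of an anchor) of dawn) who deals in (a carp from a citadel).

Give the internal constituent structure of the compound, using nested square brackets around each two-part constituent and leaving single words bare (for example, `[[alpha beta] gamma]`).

Overall it is a kind of scout (specifically "dawn anchor scout"); the modifier is "citadel carp".
Within "citadel carp", the head is "carp" and the modifier is "citadel".
Within "dawn anchor scout", the head is "scout" (specifically "anchor scout") and the modifier is "dawn".
Within "anchor scout", the head is "scout" and the modifier is "anchor".
So the structure is [[citadel carp] [dawn [anchor scout]]].

[[citadel carp] [dawn [anchor scout]]]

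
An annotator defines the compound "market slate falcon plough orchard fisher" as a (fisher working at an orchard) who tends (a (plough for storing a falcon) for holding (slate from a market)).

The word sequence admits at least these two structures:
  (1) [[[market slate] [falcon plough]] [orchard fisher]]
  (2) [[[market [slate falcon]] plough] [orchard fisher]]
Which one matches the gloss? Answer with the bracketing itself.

The paraphrase's head is the "fisher" part ("orchard fisher"); its modifier is "market slate falcon plough".
That top-level split, carried through the inner groups, gives [[[market slate] [falcon plough]] [orchard fisher]].

[[[market slate] [falcon plough]] [orchard fisher]]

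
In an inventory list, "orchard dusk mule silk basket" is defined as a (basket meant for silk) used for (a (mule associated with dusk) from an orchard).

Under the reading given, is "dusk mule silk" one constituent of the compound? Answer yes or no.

The top-level split is [orchard dusk mule] [silk basket]; the full structure is [[orchard [dusk mule]] [silk basket]].
"dusk mule silk" straddles a constituent boundary, so it is not a single unit.

no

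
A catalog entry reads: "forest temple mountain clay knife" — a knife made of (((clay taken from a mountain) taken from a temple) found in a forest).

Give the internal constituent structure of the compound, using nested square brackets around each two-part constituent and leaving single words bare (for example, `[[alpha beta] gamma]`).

[[forest [temple [mountain clay]]] knife]

At the top level: head "knife"; modifier "forest temple mountain clay".
Inside "forest temple mountain clay": head "clay" (specifically "temple mountain clay"), modifier "forest".
Inside "temple mountain clay": head "clay" (specifically "mountain clay"), modifier "temple".
Inside "mountain clay": head "clay", modifier "mountain".
Assembled: [[forest [temple [mountain clay]]] knife].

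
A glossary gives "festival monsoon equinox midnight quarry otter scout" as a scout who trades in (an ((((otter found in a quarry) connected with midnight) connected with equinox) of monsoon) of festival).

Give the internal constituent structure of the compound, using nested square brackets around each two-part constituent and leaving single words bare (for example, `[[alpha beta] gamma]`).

Overall it is a kind of scout; the modifier is "festival monsoon equinox midnight quarry otter".
Within "festival monsoon equinox midnight quarry otter", the head is "otter" (specifically "monsoon equinox midnight quarry otter") and the modifier is "festival".
Within "monsoon equinox midnight quarry otter", the head is "otter" (specifically "equinox midnight quarry otter") and the modifier is "monsoon".
Within "equinox midnight quarry otter", the head is "otter" (specifically "midnight quarry otter") and the modifier is "equinox".
Within "midnight quarry otter", the head is "otter" (specifically "quarry otter") and the modifier is "midnight".
Within "quarry otter", the head is "otter" and the modifier is "quarry".
Putting it together: [[festival [monsoon [equinox [midnight [quarry otter]]]]] scout].

[[festival [monsoon [equinox [midnight [quarry otter]]]]] scout]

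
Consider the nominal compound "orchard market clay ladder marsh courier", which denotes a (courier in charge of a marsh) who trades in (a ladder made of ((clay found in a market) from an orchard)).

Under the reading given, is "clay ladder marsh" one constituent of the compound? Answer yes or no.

The top-level split is [orchard market clay ladder] [marsh courier]; the full structure is [[[orchard [market clay]] ladder] [marsh courier]].
"clay ladder marsh" straddles a constituent boundary, so it is not a single unit.

no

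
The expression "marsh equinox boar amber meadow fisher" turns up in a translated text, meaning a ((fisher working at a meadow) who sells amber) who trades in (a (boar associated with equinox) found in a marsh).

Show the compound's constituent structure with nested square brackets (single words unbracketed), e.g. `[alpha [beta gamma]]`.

[[marsh [equinox boar]] [amber [meadow fisher]]]

The outermost head in the paraphrase is "fisher" (specifically "amber meadow fisher"), modified by "marsh equinox boar".
Within "marsh equinox boar", the head is "boar" (specifically "equinox boar") and the modifier is "marsh".
Within "equinox boar", the head is "boar" and the modifier is "equinox".
Within "amber meadow fisher", the head is "fisher" (specifically "meadow fisher") and the modifier is "amber".
Within "meadow fisher", the head is "fisher" and the modifier is "meadow".
Assembled: [[marsh [equinox boar]] [amber [meadow fisher]]].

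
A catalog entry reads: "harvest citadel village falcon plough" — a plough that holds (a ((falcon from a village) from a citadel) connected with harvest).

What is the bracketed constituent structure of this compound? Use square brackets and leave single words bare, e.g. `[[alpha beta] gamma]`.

Whole compound: head "plough", modifier "harvest citadel village falcon".
Within "harvest citadel village falcon", the head is "falcon" (specifically "citadel village falcon") and the modifier is "harvest".
Within "citadel village falcon", the head is "falcon" (specifically "village falcon") and the modifier is "citadel".
Within "village falcon", the head is "falcon" and the modifier is "village".
So the structure is [[harvest [citadel [village falcon]]] plough].

[[harvest [citadel [village falcon]]] plough]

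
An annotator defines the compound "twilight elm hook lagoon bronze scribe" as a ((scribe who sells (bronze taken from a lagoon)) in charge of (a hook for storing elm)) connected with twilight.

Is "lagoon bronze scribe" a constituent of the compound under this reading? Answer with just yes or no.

yes

The paraphrase groups the words so that "lagoon bronze scribe" is one unit: it corresponds to a single parenthesized sub-phrase.
The full structure is [twilight [[elm hook] [[lagoon bronze] scribe]]], in which [lagoon bronze scribe] is a constituent.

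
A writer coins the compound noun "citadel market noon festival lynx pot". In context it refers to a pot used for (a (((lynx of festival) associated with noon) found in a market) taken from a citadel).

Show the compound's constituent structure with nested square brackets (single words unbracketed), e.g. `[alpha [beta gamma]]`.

Overall it is a kind of pot; the modifier is "citadel market noon festival lynx".
Within "citadel market noon festival lynx", the head is "lynx" (specifically "market noon festival lynx") and the modifier is "citadel".
Within "market noon festival lynx", the head is "lynx" (specifically "noon festival lynx") and the modifier is "market".
Within "noon festival lynx", the head is "lynx" (specifically "festival lynx") and the modifier is "noon".
Within "festival lynx", the head is "lynx" and the modifier is "festival".
Putting it together: [[citadel [market [noon [festival lynx]]]] pot].

[[citadel [market [noon [festival lynx]]]] pot]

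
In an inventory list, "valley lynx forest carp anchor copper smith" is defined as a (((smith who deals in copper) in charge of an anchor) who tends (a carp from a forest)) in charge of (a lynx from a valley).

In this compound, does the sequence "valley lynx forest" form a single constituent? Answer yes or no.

no

The top-level split is [valley lynx] [forest carp anchor copper smith]; the full structure is [[valley lynx] [[forest carp] [anchor [copper smith]]]].
"valley lynx forest" straddles a constituent boundary, so it is not a single unit.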